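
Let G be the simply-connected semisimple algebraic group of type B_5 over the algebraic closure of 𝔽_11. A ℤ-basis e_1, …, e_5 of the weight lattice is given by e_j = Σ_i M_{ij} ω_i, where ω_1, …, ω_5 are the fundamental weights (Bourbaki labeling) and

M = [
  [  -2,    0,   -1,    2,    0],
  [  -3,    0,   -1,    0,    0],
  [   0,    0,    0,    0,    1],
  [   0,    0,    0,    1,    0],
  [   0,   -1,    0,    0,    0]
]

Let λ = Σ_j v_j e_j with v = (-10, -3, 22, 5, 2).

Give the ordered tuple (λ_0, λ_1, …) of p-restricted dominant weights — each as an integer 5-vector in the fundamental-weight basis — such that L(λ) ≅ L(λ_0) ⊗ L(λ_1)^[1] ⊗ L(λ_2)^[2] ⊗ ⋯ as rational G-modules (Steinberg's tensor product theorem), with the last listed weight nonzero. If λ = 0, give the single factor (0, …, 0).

ω-coordinates c = M·v, v = (-10, -3, 22, 5, 2):
  c_1 = -2*-10 + 0*-3 + -1*22 + 2*5 + 0*2 = 8
  c_2 = -3*-10 + 0*-3 + -1*22 + 0*5 + 0*2 = 8
  c_3 = 0*-10 + 0*-3 + 0*22 + 0*5 + 1*2 = 2
  c_4 = 0*-10 + 0*-3 + 0*22 + 1*5 + 0*2 = 5
  c_5 = 0*-10 + -1*-3 + 0*22 + 0*5 + 0*2 = 3
p = 11; digits c_i = Σ_j d_{ij}·11^j, 0 ≤ d_{ij} < 11:
  c_1 = 8 = 8·11^0
  c_2 = 8 = 8·11^0
  c_3 = 2 = 2·11^0
  c_4 = 5 = 5·11^0
  c_5 = 3 = 3·11^0
Factor λ_0 = (8, 8, 2, 5, 3)

((8, 8, 2, 5, 3),)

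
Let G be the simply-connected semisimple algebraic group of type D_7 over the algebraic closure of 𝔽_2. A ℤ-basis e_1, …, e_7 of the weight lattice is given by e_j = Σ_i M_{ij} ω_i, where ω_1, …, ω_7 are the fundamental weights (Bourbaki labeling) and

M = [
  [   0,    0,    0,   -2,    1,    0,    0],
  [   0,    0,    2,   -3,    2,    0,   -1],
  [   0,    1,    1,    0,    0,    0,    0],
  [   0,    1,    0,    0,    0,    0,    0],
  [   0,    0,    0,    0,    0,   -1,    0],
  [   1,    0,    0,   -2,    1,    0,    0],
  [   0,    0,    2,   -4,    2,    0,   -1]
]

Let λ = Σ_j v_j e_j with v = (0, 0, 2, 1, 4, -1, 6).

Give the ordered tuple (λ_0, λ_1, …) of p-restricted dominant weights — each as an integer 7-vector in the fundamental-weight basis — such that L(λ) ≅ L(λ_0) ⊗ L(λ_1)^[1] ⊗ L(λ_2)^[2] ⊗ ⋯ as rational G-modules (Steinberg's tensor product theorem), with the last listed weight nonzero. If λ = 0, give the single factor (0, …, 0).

((0, 1, 0, 0, 1, 0, 0), (1, 1, 1, 0, 0, 1, 1))

Change of basis e → ω: c = M·v where v = (0, 0, 2, 1, 4, -1, 6):
  c_1 = 0·0 + 0·0 + 0·2 + (-2)·(1) + 1·4 + (0)·(-1) + 0·6 = 2
  c_2 = 0·0 + 0·0 + 2·2 + (-3)·(1) + 2·4 + (0)·(-1) + (-1)·(6) = 3
  c_3 = 0·0 + 1·0 + 1·2 + 0·1 + 0·4 + (0)·(-1) + 0·6 = 2
  c_4 = 0·0 + 1·0 + 0·2 + 0·1 + 0·4 + (0)·(-1) + 0·6 = 0
  c_5 = 0·0 + 0·0 + 0·2 + 0·1 + 0·4 + (-1)·(-1) + 0·6 = 1
  c_6 = 1·0 + 0·0 + 0·2 + (-2)·(1) + 1·4 + (0)·(-1) + 0·6 = 2
  c_7 = 0·0 + 0·0 + 2·2 + (-4)·(1) + 2·4 + (0)·(-1) + (-1)·(6) = 2
Writing each c_i in base p = 2:
  c_1 = 2 = 0·2^0 + 1·2^1
  c_2 = 3 = 1·2^0 + 1·2^1
  c_3 = 2 = 0·2^0 + 1·2^1
  c_4 = 0
  c_5 = 1 = 1·2^0
  c_6 = 2 = 0·2^0 + 1·2^1
  c_7 = 2 = 0·2^0 + 1·2^1
λ_0 = (0, 1, 0, 0, 1, 0, 0)
λ_1 = (1, 1, 1, 0, 0, 1, 1)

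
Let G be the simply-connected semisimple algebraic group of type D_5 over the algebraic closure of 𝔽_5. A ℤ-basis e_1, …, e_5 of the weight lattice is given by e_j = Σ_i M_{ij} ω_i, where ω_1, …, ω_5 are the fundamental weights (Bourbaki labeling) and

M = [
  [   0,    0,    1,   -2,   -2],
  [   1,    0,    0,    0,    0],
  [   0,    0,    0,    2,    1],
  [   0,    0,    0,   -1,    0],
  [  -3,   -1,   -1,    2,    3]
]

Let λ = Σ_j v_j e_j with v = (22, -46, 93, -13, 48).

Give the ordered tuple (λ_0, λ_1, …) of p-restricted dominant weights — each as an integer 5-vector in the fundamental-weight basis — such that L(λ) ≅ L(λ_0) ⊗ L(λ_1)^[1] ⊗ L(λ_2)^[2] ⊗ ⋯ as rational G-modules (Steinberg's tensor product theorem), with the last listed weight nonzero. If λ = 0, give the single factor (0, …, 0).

In the fundamental-weight basis, λ has coordinates c = M·v (v = (22, -46, 93, -13, 48)):
  c_1 = (0)·(22) + (0)·(-46) + (1)·(93) + (-2)·(-13) + (-2)·(48) = 23
  c_2 = (1)·(22) + (0)·(-46) + (0)·(93) + (0)·(-13) + (0)·(48) = 22
  c_3 = (0)·(22) + (0)·(-46) + (0)·(93) + (2)·(-13) + (1)·(48) = 22
  c_4 = (0)·(22) + (0)·(-46) + (0)·(93) + (-1)·(-13) + (0)·(48) = 13
  c_5 = (-3)·(22) + (-1)·(-46) + (-1)·(93) + (2)·(-13) + (3)·(48) = 5
p = 5; digits c_i = Σ_j d_{ij}·5^j, 0 ≤ d_{ij} < 5:
  c_1 = 23 = 3·5^0 + 4·5^1
  c_2 = 22 = 2·5^0 + 4·5^1
  c_3 = 22 = 2·5^0 + 4·5^1
  c_4 = 13 = 3·5^0 + 2·5^1
  c_5 = 5 = 0·5^0 + 1·5^1
Factor λ_0 = (3, 2, 2, 3, 0)
Factor λ_1 = (4, 4, 4, 2, 1)

((3, 2, 2, 3, 0), (4, 4, 4, 2, 1))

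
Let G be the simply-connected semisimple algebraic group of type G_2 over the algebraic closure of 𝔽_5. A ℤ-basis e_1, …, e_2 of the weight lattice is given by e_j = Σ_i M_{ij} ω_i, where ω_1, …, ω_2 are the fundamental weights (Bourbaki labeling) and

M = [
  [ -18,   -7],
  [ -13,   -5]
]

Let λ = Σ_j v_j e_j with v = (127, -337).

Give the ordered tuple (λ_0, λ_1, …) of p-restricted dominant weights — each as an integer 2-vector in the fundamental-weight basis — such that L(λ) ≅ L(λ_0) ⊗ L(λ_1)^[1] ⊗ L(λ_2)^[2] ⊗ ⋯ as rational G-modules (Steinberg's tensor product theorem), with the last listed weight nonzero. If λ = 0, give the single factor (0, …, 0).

((3, 4), (4, 1), (2, 1))

Change of basis e → ω: c = M·v where v = (127, -337):
  c_1 = (-18)·(127) + (-7)·(-337) = 73
  c_2 = (-13)·(127) + (-5)·(-337) = 34
Expand coordinatewise in base 5:
  c_1 = 73 = 3·5^0 + 4·5^1 + 2·5^2
  c_2 = 34 = 4·5^0 + 1·5^1 + 1·5^2
Factor λ_0 = (3, 4)
Factor λ_1 = (4, 1)
Factor λ_2 = (2, 1)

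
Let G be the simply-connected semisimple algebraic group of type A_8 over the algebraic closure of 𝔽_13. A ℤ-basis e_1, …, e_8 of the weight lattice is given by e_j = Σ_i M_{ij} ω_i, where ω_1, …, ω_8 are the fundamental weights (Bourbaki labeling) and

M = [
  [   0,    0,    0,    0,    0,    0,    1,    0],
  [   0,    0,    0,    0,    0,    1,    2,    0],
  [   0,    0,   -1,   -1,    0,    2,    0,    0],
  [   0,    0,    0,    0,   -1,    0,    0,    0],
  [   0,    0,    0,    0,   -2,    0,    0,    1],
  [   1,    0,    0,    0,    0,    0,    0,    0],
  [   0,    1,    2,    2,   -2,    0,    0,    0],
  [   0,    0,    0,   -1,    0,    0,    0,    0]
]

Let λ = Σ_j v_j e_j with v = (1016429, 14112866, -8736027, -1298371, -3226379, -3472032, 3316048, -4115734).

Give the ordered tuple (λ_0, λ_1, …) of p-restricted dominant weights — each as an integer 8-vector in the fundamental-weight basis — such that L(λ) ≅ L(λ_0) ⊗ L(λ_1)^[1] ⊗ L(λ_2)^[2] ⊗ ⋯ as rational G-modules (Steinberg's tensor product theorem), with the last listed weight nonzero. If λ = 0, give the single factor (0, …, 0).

((8, 11, 0, 0, 1, 11, 7, 9), (7, 7, 0, 0, 7, 4, 10, 8), (4, 4, 8, 7, 9, 8, 1, 12), (1, 8, 2, 12, 10, 7, 5, 5), (12, 6, 4, 8, 3, 9, 4, 6), (8, 8, 8, 8, 6, 2, 1, 3))

Change of basis e → ω: c = M·v where v = (1016429, 14112866, -8736027, -1298371, -3226379, -3472032, 3316048, -4115734):
  c_1 = 0*1016429 + 0*14112866 + 0*-8736027 + 0*-1298371 + 0*-3226379 + 0*-3472032 + 1*3316048 + 0*-4115734 = 3316048
  c_2 = 0*1016429 + 0*14112866 + 0*-8736027 + 0*-1298371 + 0*-3226379 + 1*-3472032 + 2*3316048 + 0*-4115734 = 3160064
  c_3 = 0*1016429 + 0*14112866 + -1*-8736027 + -1*-1298371 + 0*-3226379 + 2*-3472032 + 0*3316048 + 0*-4115734 = 3090334
  c_4 = 0*1016429 + 0*14112866 + 0*-8736027 + 0*-1298371 + -1*-3226379 + 0*-3472032 + 0*3316048 + 0*-4115734 = 3226379
  c_5 = 0*1016429 + 0*14112866 + 0*-8736027 + 0*-1298371 + -2*-3226379 + 0*-3472032 + 0*3316048 + 1*-4115734 = 2337024
  c_6 = 1*1016429 + 0*14112866 + 0*-8736027 + 0*-1298371 + 0*-3226379 + 0*-3472032 + 0*3316048 + 0*-4115734 = 1016429
  c_7 = 0*1016429 + 1*14112866 + 2*-8736027 + 2*-1298371 + -2*-3226379 + 0*-3472032 + 0*3316048 + 0*-4115734 = 496828
  c_8 = 0*1016429 + 0*14112866 + 0*-8736027 + -1*-1298371 + 0*-3226379 + 0*-3472032 + 0*3316048 + 0*-4115734 = 1298371
Base-13 expansion of each c_i:
  c_1 = 3316048 = 8·13^0 + 7·13^1 + 4·13^2 + 1·13^3 + 12·13^4 + 8·13^5
  c_2 = 3160064 = 11·13^0 + 7·13^1 + 4·13^2 + 8·13^3 + 6·13^4 + 8·13^5
  c_3 = 3090334 = 0·13^0 + 0·13^1 + 8·13^2 + 2·13^3 + 4·13^4 + 8·13^5
  c_4 = 3226379 = 0·13^0 + 0·13^1 + 7·13^2 + 12·13^3 + 8·13^4 + 8·13^5
  c_5 = 2337024 = 1·13^0 + 7·13^1 + 9·13^2 + 10·13^3 + 3·13^4 + 6·13^5
  c_6 = 1016429 = 11·13^0 + 4·13^1 + 8·13^2 + 7·13^3 + 9·13^4 + 2·13^5
  c_7 = 496828 = 7·13^0 + 10·13^1 + 1·13^2 + 5·13^3 + 4·13^4 + 1·13^5
  c_8 = 1298371 = 9·13^0 + 8·13^1 + 12·13^2 + 5·13^3 + 6·13^4 + 3·13^5
p-restricted factor λ_0 = (8, 11, 0, 0, 1, 11, 7, 9)
p-restricted factor λ_1 = (7, 7, 0, 0, 7, 4, 10, 8)
p-restricted factor λ_2 = (4, 4, 8, 7, 9, 8, 1, 12)
p-restricted factor λ_3 = (1, 8, 2, 12, 10, 7, 5, 5)
p-restricted factor λ_4 = (12, 6, 4, 8, 3, 9, 4, 6)
p-restricted factor λ_5 = (8, 8, 8, 8, 6, 2, 1, 3)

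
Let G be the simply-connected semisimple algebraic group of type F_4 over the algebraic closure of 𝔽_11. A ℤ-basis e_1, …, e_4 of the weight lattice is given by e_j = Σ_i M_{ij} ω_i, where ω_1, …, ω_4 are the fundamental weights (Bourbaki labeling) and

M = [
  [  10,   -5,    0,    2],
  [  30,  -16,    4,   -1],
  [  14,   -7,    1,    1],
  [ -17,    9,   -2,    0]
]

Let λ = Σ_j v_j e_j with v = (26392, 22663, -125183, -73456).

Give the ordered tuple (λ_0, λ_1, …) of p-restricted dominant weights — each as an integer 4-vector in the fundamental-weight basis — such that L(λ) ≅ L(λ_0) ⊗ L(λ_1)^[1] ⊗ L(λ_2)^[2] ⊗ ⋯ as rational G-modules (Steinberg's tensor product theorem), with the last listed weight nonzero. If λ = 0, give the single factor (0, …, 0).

Compute c_i = Σ_j M_{ij} v_j with v = (26392, 22663, -125183, -73456):
  c_1 = 10*26392 + -5*22663 + 0*-125183 + 2*-73456 = 3693
  c_2 = 30*26392 + -16*22663 + 4*-125183 + -1*-73456 = 1876
  c_3 = 14*26392 + -7*22663 + 1*-125183 + 1*-73456 = 12208
  c_4 = -17*26392 + 9*22663 + -2*-125183 + 0*-73456 = 5669
Writing each c_i in base p = 11:
  c_1 = 3693 = 8·11^0 + 5·11^1 + 8·11^2 + 2·11^3
  c_2 = 1876 = 6·11^0 + 5·11^1 + 4·11^2 + 1·11^3
  c_3 = 12208 = 9·11^0 + 9·11^1 + 1·11^2 + 9·11^3
  c_4 = 5669 = 4·11^0 + 9·11^1 + 2·11^2 + 4·11^3
λ_0 = (8, 6, 9, 4)
λ_1 = (5, 5, 9, 9)
λ_2 = (8, 4, 1, 2)
λ_3 = (2, 1, 9, 4)

((8, 6, 9, 4), (5, 5, 9, 9), (8, 4, 1, 2), (2, 1, 9, 4))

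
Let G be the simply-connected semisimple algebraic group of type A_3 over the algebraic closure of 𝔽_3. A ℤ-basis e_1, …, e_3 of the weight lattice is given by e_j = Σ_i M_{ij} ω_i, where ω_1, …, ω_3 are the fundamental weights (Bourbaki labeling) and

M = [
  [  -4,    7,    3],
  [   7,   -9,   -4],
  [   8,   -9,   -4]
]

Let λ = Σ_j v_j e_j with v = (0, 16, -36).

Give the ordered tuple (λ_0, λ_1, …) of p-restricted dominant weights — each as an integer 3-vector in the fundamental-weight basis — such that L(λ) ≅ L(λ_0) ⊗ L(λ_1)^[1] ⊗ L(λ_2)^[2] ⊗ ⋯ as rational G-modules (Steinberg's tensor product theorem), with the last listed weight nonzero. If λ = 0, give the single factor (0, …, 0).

In the fundamental-weight basis, λ has coordinates c = M·v (v = (0, 16, -36)):
  c_1 = (-4)·(0) + (7)·(16) + (3)·(-36) = 4
  c_2 = (7)·(0) + (-9)·(16) + (-4)·(-36) = 0
  c_3 = (8)·(0) + (-9)·(16) + (-4)·(-36) = 0
Base-3 expansion of each c_i:
  c_1 = 4 = 1·3^0 + 1·3^1
  c_2 = 0
  c_3 = 0
λ_0 = (1, 0, 0)
λ_1 = (1, 0, 0)

((1, 0, 0), (1, 0, 0))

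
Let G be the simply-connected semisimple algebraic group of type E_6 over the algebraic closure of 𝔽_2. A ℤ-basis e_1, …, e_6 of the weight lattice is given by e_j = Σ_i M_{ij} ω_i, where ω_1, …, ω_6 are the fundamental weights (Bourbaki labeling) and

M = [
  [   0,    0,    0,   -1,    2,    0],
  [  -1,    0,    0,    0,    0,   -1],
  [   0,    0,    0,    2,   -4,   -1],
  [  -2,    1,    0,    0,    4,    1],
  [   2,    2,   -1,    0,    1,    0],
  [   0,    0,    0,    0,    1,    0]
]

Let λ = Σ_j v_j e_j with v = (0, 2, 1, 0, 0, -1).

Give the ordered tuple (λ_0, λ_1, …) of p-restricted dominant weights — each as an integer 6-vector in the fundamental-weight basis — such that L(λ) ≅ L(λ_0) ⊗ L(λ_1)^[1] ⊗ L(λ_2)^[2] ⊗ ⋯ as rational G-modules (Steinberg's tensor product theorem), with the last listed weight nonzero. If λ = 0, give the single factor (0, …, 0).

((0, 1, 1, 1, 1, 0), (0, 0, 0, 0, 1, 0))

Compute c_i = Σ_j M_{ij} v_j with v = (0, 2, 1, 0, 0, -1):
  c_1 = 0·0 + 0·2 + 0·1 + (-1)·(0) + 2·0 + (0)·(-1) = 0
  c_2 = (-1)·(0) + 0·2 + 0·1 + 0·0 + 0·0 + (-1)·(-1) = 1
  c_3 = 0·0 + 0·2 + 0·1 + 2·0 + (-4)·(0) + (-1)·(-1) = 1
  c_4 = (-2)·(0) + 1·2 + 0·1 + 0·0 + 4·0 + (1)·(-1) = 1
  c_5 = 2·0 + 2·2 + (-1)·(1) + 0·0 + 1·0 + (0)·(-1) = 3
  c_6 = 0·0 + 0·2 + 0·1 + 0·0 + 1·0 + (0)·(-1) = 0
Expand coordinatewise in base 2:
  c_1 = 0
  c_2 = 1 = 1·2^0
  c_3 = 1 = 1·2^0
  c_4 = 1 = 1·2^0
  c_5 = 3 = 1·2^0 + 1·2^1
  c_6 = 0
Factor λ_0 = (0, 1, 1, 1, 1, 0)
Factor λ_1 = (0, 0, 0, 0, 1, 0)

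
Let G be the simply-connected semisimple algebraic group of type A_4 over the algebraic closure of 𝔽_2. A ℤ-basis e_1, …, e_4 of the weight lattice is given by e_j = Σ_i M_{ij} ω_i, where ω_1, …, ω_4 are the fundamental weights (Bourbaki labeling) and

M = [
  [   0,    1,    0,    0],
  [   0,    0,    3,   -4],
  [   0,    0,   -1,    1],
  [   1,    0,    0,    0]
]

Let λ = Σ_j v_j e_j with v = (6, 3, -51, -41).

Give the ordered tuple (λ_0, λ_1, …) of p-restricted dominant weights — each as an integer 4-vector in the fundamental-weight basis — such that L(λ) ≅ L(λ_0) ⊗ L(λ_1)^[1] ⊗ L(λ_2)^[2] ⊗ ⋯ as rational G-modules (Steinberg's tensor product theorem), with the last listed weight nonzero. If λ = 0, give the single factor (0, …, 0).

((1, 1, 0, 0), (1, 1, 1, 1), (0, 0, 0, 1), (0, 1, 1, 0))

Change of basis e → ω: c = M·v where v = (6, 3, -51, -41):
  c_1 = 0·6 + 1·3 + (0)·(-51) + (0)·(-41) = 3
  c_2 = 0·6 + 0·3 + (3)·(-51) + (-4)·(-41) = 11
  c_3 = 0·6 + 0·3 + (-1)·(-51) + (1)·(-41) = 10
  c_4 = 1·6 + 0·3 + (0)·(-51) + (0)·(-41) = 6
Base-2 expansion of each c_i:
  c_1 = 3 = 1·2^0 + 1·2^1
  c_2 = 11 = 1·2^0 + 1·2^1 + 0·2^2 + 1·2^3
  c_3 = 10 = 0·2^0 + 1·2^1 + 0·2^2 + 1·2^3
  c_4 = 6 = 0·2^0 + 1·2^1 + 1·2^2
Factor λ_0 = (1, 1, 0, 0)
Factor λ_1 = (1, 1, 1, 1)
Factor λ_2 = (0, 0, 0, 1)
Factor λ_3 = (0, 1, 1, 0)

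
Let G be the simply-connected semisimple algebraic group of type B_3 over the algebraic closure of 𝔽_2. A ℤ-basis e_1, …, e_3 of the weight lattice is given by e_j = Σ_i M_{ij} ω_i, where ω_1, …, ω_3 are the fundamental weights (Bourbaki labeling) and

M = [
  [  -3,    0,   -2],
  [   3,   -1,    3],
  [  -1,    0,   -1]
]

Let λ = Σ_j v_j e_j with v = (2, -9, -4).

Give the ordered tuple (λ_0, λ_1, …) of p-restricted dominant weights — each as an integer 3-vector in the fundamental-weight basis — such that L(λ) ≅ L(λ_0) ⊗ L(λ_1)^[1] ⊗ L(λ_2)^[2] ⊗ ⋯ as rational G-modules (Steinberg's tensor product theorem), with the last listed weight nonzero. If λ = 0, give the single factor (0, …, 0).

ω-coordinates c = M·v, v = (2, -9, -4):
  c_1 = -3*2 + 0*-9 + -2*-4 = 2
  c_2 = 3*2 + -1*-9 + 3*-4 = 3
  c_3 = -1*2 + 0*-9 + -1*-4 = 2
Writing each c_i in base p = 2:
  c_1 = 2 = 0·2^0 + 1·2^1
  c_2 = 3 = 1·2^0 + 1·2^1
  c_3 = 2 = 0·2^0 + 1·2^1
Factor λ_0 = (0, 1, 0)
Factor λ_1 = (1, 1, 1)

((0, 1, 0), (1, 1, 1))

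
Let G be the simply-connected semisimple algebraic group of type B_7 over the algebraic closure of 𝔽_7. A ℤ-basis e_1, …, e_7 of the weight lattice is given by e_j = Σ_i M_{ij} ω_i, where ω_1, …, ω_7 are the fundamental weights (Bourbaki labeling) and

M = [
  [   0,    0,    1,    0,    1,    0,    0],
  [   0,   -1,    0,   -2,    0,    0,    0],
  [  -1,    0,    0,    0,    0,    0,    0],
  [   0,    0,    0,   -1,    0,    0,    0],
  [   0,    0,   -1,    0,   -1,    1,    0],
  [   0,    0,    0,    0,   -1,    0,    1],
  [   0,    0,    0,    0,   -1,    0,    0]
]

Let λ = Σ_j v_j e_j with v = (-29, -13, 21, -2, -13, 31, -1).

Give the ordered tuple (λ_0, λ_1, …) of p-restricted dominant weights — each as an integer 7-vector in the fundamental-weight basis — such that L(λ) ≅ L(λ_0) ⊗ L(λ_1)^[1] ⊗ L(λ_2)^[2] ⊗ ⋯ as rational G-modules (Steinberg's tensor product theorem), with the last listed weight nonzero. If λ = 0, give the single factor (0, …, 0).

ω-coordinates c = M·v, v = (-29, -13, 21, -2, -13, 31, -1):
  c_1 = 0*-29 + 0*-13 + 1*21 + 0*-2 + 1*-13 + 0*31 + 0*-1 = 8
  c_2 = 0*-29 + -1*-13 + 0*21 + -2*-2 + 0*-13 + 0*31 + 0*-1 = 17
  c_3 = -1*-29 + 0*-13 + 0*21 + 0*-2 + 0*-13 + 0*31 + 0*-1 = 29
  c_4 = 0*-29 + 0*-13 + 0*21 + -1*-2 + 0*-13 + 0*31 + 0*-1 = 2
  c_5 = 0*-29 + 0*-13 + -1*21 + 0*-2 + -1*-13 + 1*31 + 0*-1 = 23
  c_6 = 0*-29 + 0*-13 + 0*21 + 0*-2 + -1*-13 + 0*31 + 1*-1 = 12
  c_7 = 0*-29 + 0*-13 + 0*21 + 0*-2 + -1*-13 + 0*31 + 0*-1 = 13
Writing each c_i in base p = 7:
  c_1 = 8 = 1·7^0 + 1·7^1
  c_2 = 17 = 3·7^0 + 2·7^1
  c_3 = 29 = 1·7^0 + 4·7^1
  c_4 = 2 = 2·7^0
  c_5 = 23 = 2·7^0 + 3·7^1
  c_6 = 12 = 5·7^0 + 1·7^1
  c_7 = 13 = 6·7^0 + 1·7^1
p-restricted factor λ_0 = (1, 3, 1, 2, 2, 5, 6)
p-restricted factor λ_1 = (1, 2, 4, 0, 3, 1, 1)

((1, 3, 1, 2, 2, 5, 6), (1, 2, 4, 0, 3, 1, 1))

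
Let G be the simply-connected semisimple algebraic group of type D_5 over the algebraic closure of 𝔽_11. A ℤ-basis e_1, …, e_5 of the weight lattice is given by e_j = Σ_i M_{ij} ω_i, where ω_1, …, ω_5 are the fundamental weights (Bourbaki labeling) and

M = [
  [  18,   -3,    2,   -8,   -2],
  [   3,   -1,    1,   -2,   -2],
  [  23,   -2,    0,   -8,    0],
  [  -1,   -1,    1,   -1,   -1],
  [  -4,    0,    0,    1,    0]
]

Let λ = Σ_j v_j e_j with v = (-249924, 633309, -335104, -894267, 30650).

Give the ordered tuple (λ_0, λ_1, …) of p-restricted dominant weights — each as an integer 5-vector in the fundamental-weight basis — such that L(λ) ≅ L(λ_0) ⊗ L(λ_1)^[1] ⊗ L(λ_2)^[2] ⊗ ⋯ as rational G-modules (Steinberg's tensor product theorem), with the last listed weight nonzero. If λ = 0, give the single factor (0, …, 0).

In the fundamental-weight basis, λ has coordinates c = M·v (v = (-249924, 633309, -335104, -894267, 30650)):
  c_1 = (18)·(-249924) + (-3)·(633309) + (2)·(-335104) + (-8)·(-894267) + (-2)·(30650) = 24069
  c_2 = (3)·(-249924) + (-1)·(633309) + (1)·(-335104) + (-2)·(-894267) + (-2)·(30650) = 9049
  c_3 = (23)·(-249924) + (-2)·(633309) + (0)·(-335104) + (-8)·(-894267) + (0)·(30650) = 139266
  c_4 = (-1)·(-249924) + (-1)·(633309) + (1)·(-335104) + (-1)·(-894267) + (-1)·(30650) = 145128
  c_5 = (-4)·(-249924) + (0)·(633309) + (0)·(-335104) + (1)·(-894267) + (0)·(30650) = 105429
Base-11 expansion of each c_i:
  c_1 = 24069 = 1·11^0 + 10·11^1 + 0·11^2 + 7·11^3 + 1·11^4
  c_2 = 9049 = 7·11^0 + 8·11^1 + 8·11^2 + 6·11^3
  c_3 = 139266 = 6·11^0 + 10·11^1 + 6·11^2 + 5·11^3 + 9·11^4
  c_4 = 145128 = 5·11^0 + 4·11^1 + 0·11^2 + 10·11^3 + 9·11^4
  c_5 = 105429 = 5·11^0 + 3·11^1 + 2·11^2 + 2·11^3 + 7·11^4
Factor λ_0 = (1, 7, 6, 5, 5)
Factor λ_1 = (10, 8, 10, 4, 3)
Factor λ_2 = (0, 8, 6, 0, 2)
Factor λ_3 = (7, 6, 5, 10, 2)
Factor λ_4 = (1, 0, 9, 9, 7)

((1, 7, 6, 5, 5), (10, 8, 10, 4, 3), (0, 8, 6, 0, 2), (7, 6, 5, 10, 2), (1, 0, 9, 9, 7))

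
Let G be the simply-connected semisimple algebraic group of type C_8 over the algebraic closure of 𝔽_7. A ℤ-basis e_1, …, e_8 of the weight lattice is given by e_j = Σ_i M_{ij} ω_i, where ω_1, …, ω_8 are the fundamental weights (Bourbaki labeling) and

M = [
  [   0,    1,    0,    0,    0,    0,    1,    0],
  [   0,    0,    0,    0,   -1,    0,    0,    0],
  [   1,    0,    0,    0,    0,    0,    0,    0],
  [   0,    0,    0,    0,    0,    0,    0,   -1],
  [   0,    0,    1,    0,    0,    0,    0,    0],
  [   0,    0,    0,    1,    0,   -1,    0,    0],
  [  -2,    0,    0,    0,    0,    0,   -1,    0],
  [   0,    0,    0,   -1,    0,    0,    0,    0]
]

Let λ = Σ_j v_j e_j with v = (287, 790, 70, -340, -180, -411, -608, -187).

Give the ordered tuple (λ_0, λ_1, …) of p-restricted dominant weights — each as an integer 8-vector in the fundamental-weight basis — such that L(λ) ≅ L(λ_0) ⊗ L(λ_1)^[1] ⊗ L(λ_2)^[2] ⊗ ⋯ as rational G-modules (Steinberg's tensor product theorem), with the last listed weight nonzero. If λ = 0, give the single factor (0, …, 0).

((0, 5, 0, 5, 0, 1, 6, 4), (5, 4, 6, 5, 3, 3, 4, 6), (3, 3, 5, 3, 1, 1, 0, 6))

Compute c_i = Σ_j M_{ij} v_j with v = (287, 790, 70, -340, -180, -411, -608, -187):
  c_1 = (0)·(287) + (1)·(790) + (0)·(70) + (0)·(-340) + (0)·(-180) + (0)·(-411) + (1)·(-608) + (0)·(-187) = 182
  c_2 = (0)·(287) + (0)·(790) + (0)·(70) + (0)·(-340) + (-1)·(-180) + (0)·(-411) + (0)·(-608) + (0)·(-187) = 180
  c_3 = (1)·(287) + (0)·(790) + (0)·(70) + (0)·(-340) + (0)·(-180) + (0)·(-411) + (0)·(-608) + (0)·(-187) = 287
  c_4 = (0)·(287) + (0)·(790) + (0)·(70) + (0)·(-340) + (0)·(-180) + (0)·(-411) + (0)·(-608) + (-1)·(-187) = 187
  c_5 = (0)·(287) + (0)·(790) + (1)·(70) + (0)·(-340) + (0)·(-180) + (0)·(-411) + (0)·(-608) + (0)·(-187) = 70
  c_6 = (0)·(287) + (0)·(790) + (0)·(70) + (1)·(-340) + (0)·(-180) + (-1)·(-411) + (0)·(-608) + (0)·(-187) = 71
  c_7 = (-2)·(287) + (0)·(790) + (0)·(70) + (0)·(-340) + (0)·(-180) + (0)·(-411) + (-1)·(-608) + (0)·(-187) = 34
  c_8 = (0)·(287) + (0)·(790) + (0)·(70) + (-1)·(-340) + (0)·(-180) + (0)·(-411) + (0)·(-608) + (0)·(-187) = 340
p = 7; digits c_i = Σ_j d_{ij}·7^j, 0 ≤ d_{ij} < 7:
  c_1 = 182 = 0·7^0 + 5·7^1 + 3·7^2
  c_2 = 180 = 5·7^0 + 4·7^1 + 3·7^2
  c_3 = 287 = 0·7^0 + 6·7^1 + 5·7^2
  c_4 = 187 = 5·7^0 + 5·7^1 + 3·7^2
  c_5 = 70 = 0·7^0 + 3·7^1 + 1·7^2
  c_6 = 71 = 1·7^0 + 3·7^1 + 1·7^2
  c_7 = 34 = 6·7^0 + 4·7^1
  c_8 = 340 = 4·7^0 + 6·7^1 + 6·7^2
λ_0 = (0, 5, 0, 5, 0, 1, 6, 4)
λ_1 = (5, 4, 6, 5, 3, 3, 4, 6)
λ_2 = (3, 3, 5, 3, 1, 1, 0, 6)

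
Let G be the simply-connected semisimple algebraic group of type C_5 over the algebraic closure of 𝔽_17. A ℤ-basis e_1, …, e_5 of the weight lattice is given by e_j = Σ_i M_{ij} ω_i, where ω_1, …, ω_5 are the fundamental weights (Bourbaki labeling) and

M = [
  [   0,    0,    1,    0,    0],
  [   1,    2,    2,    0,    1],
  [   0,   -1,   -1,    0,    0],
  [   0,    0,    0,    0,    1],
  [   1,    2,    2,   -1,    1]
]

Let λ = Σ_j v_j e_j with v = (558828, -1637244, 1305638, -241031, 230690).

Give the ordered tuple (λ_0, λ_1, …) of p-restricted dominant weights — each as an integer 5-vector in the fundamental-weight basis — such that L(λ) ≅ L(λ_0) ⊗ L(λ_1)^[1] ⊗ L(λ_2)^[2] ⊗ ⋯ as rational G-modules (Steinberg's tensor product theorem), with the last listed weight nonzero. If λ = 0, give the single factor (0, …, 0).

Converting to the ω-basis (c_i = row i of M dotted with v = (558828, -1637244, 1305638, -241031, 230690)):
  c_1 = 0·558828 + (0)·(-1637244) + 1·1305638 + (0)·(-241031) + 0·230690 = 1305638
  c_2 = 1·558828 + (2)·(-1637244) + 2·1305638 + (0)·(-241031) + 1·230690 = 126306
  c_3 = 0·558828 + (-1)·(-1637244) + (-1)·(1305638) + (0)·(-241031) + 0·230690 = 331606
  c_4 = 0·558828 + (0)·(-1637244) + 0·1305638 + (0)·(-241031) + 1·230690 = 230690
  c_5 = 1·558828 + (2)·(-1637244) + 2·1305638 + (-1)·(-241031) + 1·230690 = 367337
Writing each c_i in base p = 17:
  c_1 = 1305638 = 4·17^0 + 13·17^1 + 12·17^2 + 10·17^3 + 15·17^4
  c_2 = 126306 = 13·17^0 + 0·17^1 + 12·17^2 + 8·17^3 + 1·17^4
  c_3 = 331606 = 4·17^0 + 7·17^1 + 8·17^2 + 16·17^3 + 3·17^4
  c_4 = 230690 = 0·17^0 + 4·17^1 + 16·17^2 + 12·17^3 + 2·17^4
  c_5 = 367337 = 1·17^0 + 1·17^1 + 13·17^2 + 6·17^3 + 4·17^4
p-restricted factor λ_0 = (4, 13, 4, 0, 1)
p-restricted factor λ_1 = (13, 0, 7, 4, 1)
p-restricted factor λ_2 = (12, 12, 8, 16, 13)
p-restricted factor λ_3 = (10, 8, 16, 12, 6)
p-restricted factor λ_4 = (15, 1, 3, 2, 4)

((4, 13, 4, 0, 1), (13, 0, 7, 4, 1), (12, 12, 8, 16, 13), (10, 8, 16, 12, 6), (15, 1, 3, 2, 4))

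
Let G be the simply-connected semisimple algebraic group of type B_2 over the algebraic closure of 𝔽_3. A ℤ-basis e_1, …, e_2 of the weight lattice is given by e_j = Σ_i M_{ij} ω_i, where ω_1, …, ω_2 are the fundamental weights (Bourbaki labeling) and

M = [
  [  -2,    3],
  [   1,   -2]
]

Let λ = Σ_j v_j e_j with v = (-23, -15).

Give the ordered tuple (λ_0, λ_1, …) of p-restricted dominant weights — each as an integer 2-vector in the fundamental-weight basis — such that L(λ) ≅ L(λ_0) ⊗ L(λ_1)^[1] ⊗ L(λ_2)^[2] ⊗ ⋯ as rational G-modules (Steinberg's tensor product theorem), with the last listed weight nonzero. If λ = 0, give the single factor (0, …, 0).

((1, 1), (0, 2))

ω-coordinates c = M·v, v = (-23, -15):
  c_1 = -2*-23 + 3*-15 = 1
  c_2 = 1*-23 + -2*-15 = 7
Base-3 expansion of each c_i:
  c_1 = 1 = 1·3^0
  c_2 = 7 = 1·3^0 + 2·3^1
λ_0 = (1, 1)
λ_1 = (0, 2)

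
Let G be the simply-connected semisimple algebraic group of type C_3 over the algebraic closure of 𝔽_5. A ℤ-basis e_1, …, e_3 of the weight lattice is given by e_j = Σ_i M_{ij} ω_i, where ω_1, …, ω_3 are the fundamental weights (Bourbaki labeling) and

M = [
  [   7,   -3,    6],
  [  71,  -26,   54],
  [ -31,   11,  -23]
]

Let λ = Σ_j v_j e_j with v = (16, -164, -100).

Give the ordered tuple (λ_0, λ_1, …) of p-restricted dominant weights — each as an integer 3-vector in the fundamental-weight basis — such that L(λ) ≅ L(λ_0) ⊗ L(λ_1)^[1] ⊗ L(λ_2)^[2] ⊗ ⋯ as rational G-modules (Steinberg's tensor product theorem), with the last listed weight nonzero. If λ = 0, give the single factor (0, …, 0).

((4, 0, 0),)

ω-coordinates c = M·v, v = (16, -164, -100):
  c_1 = 7·16 + (-3)·(-164) + (6)·(-100) = 4
  c_2 = 71·16 + (-26)·(-164) + (54)·(-100) = 0
  c_3 = (-31)·(16) + (11)·(-164) + (-23)·(-100) = 0
p = 5; digits c_i = Σ_j d_{ij}·5^j, 0 ≤ d_{ij} < 5:
  c_1 = 4 = 4·5^0
  c_2 = 0
  c_3 = 0
λ_0 = (4, 0, 0)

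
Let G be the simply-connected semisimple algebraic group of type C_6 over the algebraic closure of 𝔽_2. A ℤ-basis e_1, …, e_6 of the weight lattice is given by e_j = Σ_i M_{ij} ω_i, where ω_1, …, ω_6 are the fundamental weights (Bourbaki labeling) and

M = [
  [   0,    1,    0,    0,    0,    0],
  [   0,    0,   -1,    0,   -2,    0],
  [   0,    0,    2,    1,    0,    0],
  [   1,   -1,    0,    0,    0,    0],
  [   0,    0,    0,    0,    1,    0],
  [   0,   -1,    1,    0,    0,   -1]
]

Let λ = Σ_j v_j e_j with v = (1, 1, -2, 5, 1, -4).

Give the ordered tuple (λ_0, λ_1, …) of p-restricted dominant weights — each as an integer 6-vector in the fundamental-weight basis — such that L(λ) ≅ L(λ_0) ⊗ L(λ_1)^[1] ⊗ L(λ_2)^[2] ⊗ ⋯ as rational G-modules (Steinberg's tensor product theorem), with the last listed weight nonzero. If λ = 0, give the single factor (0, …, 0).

In the fundamental-weight basis, λ has coordinates c = M·v (v = (1, 1, -2, 5, 1, -4)):
  c_1 = 0·1 + 1·1 + (0)·(-2) + 0·5 + 0·1 + (0)·(-4) = 1
  c_2 = 0·1 + 0·1 + (-1)·(-2) + 0·5 + (-2)·(1) + (0)·(-4) = 0
  c_3 = 0·1 + 0·1 + (2)·(-2) + 1·5 + 0·1 + (0)·(-4) = 1
  c_4 = 1·1 + (-1)·(1) + (0)·(-2) + 0·5 + 0·1 + (0)·(-4) = 0
  c_5 = 0·1 + 0·1 + (0)·(-2) + 0·5 + 1·1 + (0)·(-4) = 1
  c_6 = 0·1 + (-1)·(1) + (1)·(-2) + 0·5 + 0·1 + (-1)·(-4) = 1
Base-2 expansion of each c_i:
  c_1 = 1 = 1·2^0
  c_2 = 0
  c_3 = 1 = 1·2^0
  c_4 = 0
  c_5 = 1 = 1·2^0
  c_6 = 1 = 1·2^0
Factor λ_0 = (1, 0, 1, 0, 1, 1)

((1, 0, 1, 0, 1, 1),)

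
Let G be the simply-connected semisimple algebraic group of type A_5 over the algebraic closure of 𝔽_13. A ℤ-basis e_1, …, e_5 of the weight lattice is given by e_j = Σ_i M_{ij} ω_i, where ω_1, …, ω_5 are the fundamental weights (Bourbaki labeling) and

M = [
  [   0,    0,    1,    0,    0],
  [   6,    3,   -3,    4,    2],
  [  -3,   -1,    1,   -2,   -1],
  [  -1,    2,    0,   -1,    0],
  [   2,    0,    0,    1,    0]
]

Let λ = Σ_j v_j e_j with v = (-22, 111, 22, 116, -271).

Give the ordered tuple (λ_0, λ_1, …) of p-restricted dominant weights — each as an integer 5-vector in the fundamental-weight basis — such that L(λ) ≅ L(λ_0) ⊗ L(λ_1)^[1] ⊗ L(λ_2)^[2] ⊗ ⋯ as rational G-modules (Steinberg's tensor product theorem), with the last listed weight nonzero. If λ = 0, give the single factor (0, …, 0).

((9, 5, 3, 11, 7), (1, 4, 1, 9, 5))

ω-coordinates c = M·v, v = (-22, 111, 22, 116, -271):
  c_1 = (0)·(-22) + (0)·(111) + (1)·(22) + (0)·(116) + (0)·(-271) = 22
  c_2 = (6)·(-22) + (3)·(111) + (-3)·(22) + (4)·(116) + (2)·(-271) = 57
  c_3 = (-3)·(-22) + (-1)·(111) + (1)·(22) + (-2)·(116) + (-1)·(-271) = 16
  c_4 = (-1)·(-22) + (2)·(111) + (0)·(22) + (-1)·(116) + (0)·(-271) = 128
  c_5 = (2)·(-22) + (0)·(111) + (0)·(22) + (1)·(116) + (0)·(-271) = 72
p = 13; digits c_i = Σ_j d_{ij}·13^j, 0 ≤ d_{ij} < 13:
  c_1 = 22 = 9·13^0 + 1·13^1
  c_2 = 57 = 5·13^0 + 4·13^1
  c_3 = 16 = 3·13^0 + 1·13^1
  c_4 = 128 = 11·13^0 + 9·13^1
  c_5 = 72 = 7·13^0 + 5·13^1
Factor λ_0 = (9, 5, 3, 11, 7)
Factor λ_1 = (1, 4, 1, 9, 5)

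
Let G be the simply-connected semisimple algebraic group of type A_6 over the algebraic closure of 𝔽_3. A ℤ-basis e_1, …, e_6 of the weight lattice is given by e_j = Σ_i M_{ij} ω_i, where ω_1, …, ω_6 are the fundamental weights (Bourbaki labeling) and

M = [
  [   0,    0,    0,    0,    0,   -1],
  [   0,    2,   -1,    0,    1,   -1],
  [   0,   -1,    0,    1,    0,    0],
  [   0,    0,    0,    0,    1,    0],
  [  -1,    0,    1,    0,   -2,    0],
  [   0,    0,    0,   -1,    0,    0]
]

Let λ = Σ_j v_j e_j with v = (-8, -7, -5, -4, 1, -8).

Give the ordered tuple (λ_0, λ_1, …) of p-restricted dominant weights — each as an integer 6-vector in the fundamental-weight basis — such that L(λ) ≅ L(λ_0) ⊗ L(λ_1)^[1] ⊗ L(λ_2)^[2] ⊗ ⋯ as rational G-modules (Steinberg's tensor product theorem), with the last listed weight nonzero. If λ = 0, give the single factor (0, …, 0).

((2, 0, 0, 1, 1, 1), (2, 0, 1, 0, 0, 1))

Converting to the ω-basis (c_i = row i of M dotted with v = (-8, -7, -5, -4, 1, -8)):
  c_1 = (0)·(-8) + (0)·(-7) + (0)·(-5) + (0)·(-4) + 0·1 + (-1)·(-8) = 8
  c_2 = (0)·(-8) + (2)·(-7) + (-1)·(-5) + (0)·(-4) + 1·1 + (-1)·(-8) = 0
  c_3 = (0)·(-8) + (-1)·(-7) + (0)·(-5) + (1)·(-4) + 0·1 + (0)·(-8) = 3
  c_4 = (0)·(-8) + (0)·(-7) + (0)·(-5) + (0)·(-4) + 1·1 + (0)·(-8) = 1
  c_5 = (-1)·(-8) + (0)·(-7) + (1)·(-5) + (0)·(-4) + (-2)·(1) + (0)·(-8) = 1
  c_6 = (0)·(-8) + (0)·(-7) + (0)·(-5) + (-1)·(-4) + 0·1 + (0)·(-8) = 4
p = 3; digits c_i = Σ_j d_{ij}·3^j, 0 ≤ d_{ij} < 3:
  c_1 = 8 = 2·3^0 + 2·3^1
  c_2 = 0
  c_3 = 3 = 0·3^0 + 1·3^1
  c_4 = 1 = 1·3^0
  c_5 = 1 = 1·3^0
  c_6 = 4 = 1·3^0 + 1·3^1
p-restricted factor λ_0 = (2, 0, 0, 1, 1, 1)
p-restricted factor λ_1 = (2, 0, 1, 0, 0, 1)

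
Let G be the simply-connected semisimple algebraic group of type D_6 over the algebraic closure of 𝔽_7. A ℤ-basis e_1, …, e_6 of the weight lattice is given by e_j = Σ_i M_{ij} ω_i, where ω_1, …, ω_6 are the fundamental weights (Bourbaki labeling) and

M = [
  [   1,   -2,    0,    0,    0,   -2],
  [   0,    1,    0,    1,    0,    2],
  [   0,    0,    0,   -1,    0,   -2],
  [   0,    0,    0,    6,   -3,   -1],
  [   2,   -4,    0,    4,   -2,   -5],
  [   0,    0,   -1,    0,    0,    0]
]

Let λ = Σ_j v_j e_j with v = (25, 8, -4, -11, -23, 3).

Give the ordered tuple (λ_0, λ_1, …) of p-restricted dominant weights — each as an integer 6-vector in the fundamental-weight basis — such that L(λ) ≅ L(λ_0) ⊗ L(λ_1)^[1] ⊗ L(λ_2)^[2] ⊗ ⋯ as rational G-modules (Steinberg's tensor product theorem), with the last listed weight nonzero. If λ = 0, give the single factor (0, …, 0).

Change of basis e → ω: c = M·v where v = (25, 8, -4, -11, -23, 3):
  c_1 = (1)·(25) + (-2)·(8) + (0)·(-4) + (0)·(-11) + (0)·(-23) + (-2)·(3) = 3
  c_2 = (0)·(25) + (1)·(8) + (0)·(-4) + (1)·(-11) + (0)·(-23) + (2)·(3) = 3
  c_3 = (0)·(25) + (0)·(8) + (0)·(-4) + (-1)·(-11) + (0)·(-23) + (-2)·(3) = 5
  c_4 = (0)·(25) + (0)·(8) + (0)·(-4) + (6)·(-11) + (-3)·(-23) + (-1)·(3) = 0
  c_5 = (2)·(25) + (-4)·(8) + (0)·(-4) + (4)·(-11) + (-2)·(-23) + (-5)·(3) = 5
  c_6 = (0)·(25) + (0)·(8) + (-1)·(-4) + (0)·(-11) + (0)·(-23) + (0)·(3) = 4
Base-7 expansion of each c_i:
  c_1 = 3 = 3·7^0
  c_2 = 3 = 3·7^0
  c_3 = 5 = 5·7^0
  c_4 = 0
  c_5 = 5 = 5·7^0
  c_6 = 4 = 4·7^0
Factor λ_0 = (3, 3, 5, 0, 5, 4)

((3, 3, 5, 0, 5, 4),)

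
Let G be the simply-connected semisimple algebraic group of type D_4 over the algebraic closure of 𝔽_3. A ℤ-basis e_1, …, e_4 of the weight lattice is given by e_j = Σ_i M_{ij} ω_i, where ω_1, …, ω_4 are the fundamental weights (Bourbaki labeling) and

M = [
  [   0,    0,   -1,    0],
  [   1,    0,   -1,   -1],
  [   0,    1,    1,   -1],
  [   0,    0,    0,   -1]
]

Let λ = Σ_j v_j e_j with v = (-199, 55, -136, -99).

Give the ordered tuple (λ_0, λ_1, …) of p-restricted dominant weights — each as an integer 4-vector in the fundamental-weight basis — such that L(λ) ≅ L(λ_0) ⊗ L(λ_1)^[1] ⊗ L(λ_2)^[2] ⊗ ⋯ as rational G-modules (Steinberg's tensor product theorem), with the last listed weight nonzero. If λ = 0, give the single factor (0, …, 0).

((1, 0, 0, 0), (0, 0, 0, 0), (0, 1, 2, 2), (2, 1, 0, 0), (1, 0, 0, 1))

ω-coordinates c = M·v, v = (-199, 55, -136, -99):
  c_1 = (0)·(-199) + (0)·(55) + (-1)·(-136) + (0)·(-99) = 136
  c_2 = (1)·(-199) + (0)·(55) + (-1)·(-136) + (-1)·(-99) = 36
  c_3 = (0)·(-199) + (1)·(55) + (1)·(-136) + (-1)·(-99) = 18
  c_4 = (0)·(-199) + (0)·(55) + (0)·(-136) + (-1)·(-99) = 99
Writing each c_i in base p = 3:
  c_1 = 136 = 1·3^0 + 0·3^1 + 0·3^2 + 2·3^3 + 1·3^4
  c_2 = 36 = 0·3^0 + 0·3^1 + 1·3^2 + 1·3^3
  c_3 = 18 = 0·3^0 + 0·3^1 + 2·3^2
  c_4 = 99 = 0·3^0 + 0·3^1 + 2·3^2 + 0·3^3 + 1·3^4
λ_0 = (1, 0, 0, 0)
λ_1 = (0, 0, 0, 0)
λ_2 = (0, 1, 2, 2)
λ_3 = (2, 1, 0, 0)
λ_4 = (1, 0, 0, 1)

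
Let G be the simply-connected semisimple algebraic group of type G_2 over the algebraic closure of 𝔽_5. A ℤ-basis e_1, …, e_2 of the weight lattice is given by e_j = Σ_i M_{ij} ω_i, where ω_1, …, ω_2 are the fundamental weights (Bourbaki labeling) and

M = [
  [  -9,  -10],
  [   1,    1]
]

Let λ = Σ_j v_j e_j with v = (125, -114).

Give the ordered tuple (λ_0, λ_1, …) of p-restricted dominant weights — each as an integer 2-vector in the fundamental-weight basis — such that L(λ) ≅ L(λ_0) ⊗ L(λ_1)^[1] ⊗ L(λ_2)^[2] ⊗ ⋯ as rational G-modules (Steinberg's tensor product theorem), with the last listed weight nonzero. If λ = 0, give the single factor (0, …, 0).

((0, 1), (3, 2))

In the fundamental-weight basis, λ has coordinates c = M·v (v = (125, -114)):
  c_1 = (-9)·(125) + (-10)·(-114) = 15
  c_2 = (1)·(125) + (1)·(-114) = 11
Writing each c_i in base p = 5:
  c_1 = 15 = 0·5^0 + 3·5^1
  c_2 = 11 = 1·5^0 + 2·5^1
λ_0 = (0, 1)
λ_1 = (3, 2)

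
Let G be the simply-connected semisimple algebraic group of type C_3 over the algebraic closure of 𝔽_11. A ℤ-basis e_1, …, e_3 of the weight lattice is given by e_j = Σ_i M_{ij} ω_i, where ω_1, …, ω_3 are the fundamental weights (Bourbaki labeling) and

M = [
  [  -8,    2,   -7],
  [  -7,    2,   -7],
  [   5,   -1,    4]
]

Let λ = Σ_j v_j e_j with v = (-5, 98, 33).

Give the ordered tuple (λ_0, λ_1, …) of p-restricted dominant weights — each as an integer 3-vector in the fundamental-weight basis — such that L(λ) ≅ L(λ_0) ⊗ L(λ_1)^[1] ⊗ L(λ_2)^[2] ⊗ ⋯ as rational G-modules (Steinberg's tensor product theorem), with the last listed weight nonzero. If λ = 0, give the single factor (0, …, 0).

Compute c_i = Σ_j M_{ij} v_j with v = (-5, 98, 33):
  c_1 = (-8)·(-5) + 2·98 + (-7)·(33) = 5
  c_2 = (-7)·(-5) + 2·98 + (-7)·(33) = 0
  c_3 = (5)·(-5) + (-1)·(98) + 4·33 = 9
Writing each c_i in base p = 11:
  c_1 = 5 = 5·11^0
  c_2 = 0
  c_3 = 9 = 9·11^0
Factor λ_0 = (5, 0, 9)

((5, 0, 9),)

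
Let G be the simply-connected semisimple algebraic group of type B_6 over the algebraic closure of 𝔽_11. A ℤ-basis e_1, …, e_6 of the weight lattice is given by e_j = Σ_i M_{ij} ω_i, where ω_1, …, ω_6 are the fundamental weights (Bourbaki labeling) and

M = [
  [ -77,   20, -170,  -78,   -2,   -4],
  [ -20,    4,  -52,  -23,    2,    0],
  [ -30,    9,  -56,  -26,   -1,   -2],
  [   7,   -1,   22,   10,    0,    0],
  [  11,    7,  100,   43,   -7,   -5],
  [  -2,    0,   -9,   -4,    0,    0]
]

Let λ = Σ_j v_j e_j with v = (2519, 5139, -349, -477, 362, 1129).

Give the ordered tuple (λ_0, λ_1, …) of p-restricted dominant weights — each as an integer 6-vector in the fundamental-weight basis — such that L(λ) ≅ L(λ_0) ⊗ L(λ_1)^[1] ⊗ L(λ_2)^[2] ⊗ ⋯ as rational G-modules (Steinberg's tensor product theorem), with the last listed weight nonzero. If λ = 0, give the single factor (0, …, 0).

((3, 8, 7, 2, 4, 0), (10, 1, 0, 4, 8, 1))

ω-coordinates c = M·v, v = (2519, 5139, -349, -477, 362, 1129):
  c_1 = (-77)·(2519) + (20)·(5139) + (-170)·(-349) + (-78)·(-477) + (-2)·(362) + (-4)·(1129) = 113
  c_2 = (-20)·(2519) + (4)·(5139) + (-52)·(-349) + (-23)·(-477) + (2)·(362) + (0)·(1129) = 19
  c_3 = (-30)·(2519) + (9)·(5139) + (-56)·(-349) + (-26)·(-477) + (-1)·(362) + (-2)·(1129) = 7
  c_4 = (7)·(2519) + (-1)·(5139) + (22)·(-349) + (10)·(-477) + (0)·(362) + (0)·(1129) = 46
  c_5 = (11)·(2519) + (7)·(5139) + (100)·(-349) + (43)·(-477) + (-7)·(362) + (-5)·(1129) = 92
  c_6 = (-2)·(2519) + (0)·(5139) + (-9)·(-349) + (-4)·(-477) + (0)·(362) + (0)·(1129) = 11
Expand coordinatewise in base 11:
  c_1 = 113 = 3·11^0 + 10·11^1
  c_2 = 19 = 8·11^0 + 1·11^1
  c_3 = 7 = 7·11^0
  c_4 = 46 = 2·11^0 + 4·11^1
  c_5 = 92 = 4·11^0 + 8·11^1
  c_6 = 11 = 0·11^0 + 1·11^1
λ_0 = (3, 8, 7, 2, 4, 0)
λ_1 = (10, 1, 0, 4, 8, 1)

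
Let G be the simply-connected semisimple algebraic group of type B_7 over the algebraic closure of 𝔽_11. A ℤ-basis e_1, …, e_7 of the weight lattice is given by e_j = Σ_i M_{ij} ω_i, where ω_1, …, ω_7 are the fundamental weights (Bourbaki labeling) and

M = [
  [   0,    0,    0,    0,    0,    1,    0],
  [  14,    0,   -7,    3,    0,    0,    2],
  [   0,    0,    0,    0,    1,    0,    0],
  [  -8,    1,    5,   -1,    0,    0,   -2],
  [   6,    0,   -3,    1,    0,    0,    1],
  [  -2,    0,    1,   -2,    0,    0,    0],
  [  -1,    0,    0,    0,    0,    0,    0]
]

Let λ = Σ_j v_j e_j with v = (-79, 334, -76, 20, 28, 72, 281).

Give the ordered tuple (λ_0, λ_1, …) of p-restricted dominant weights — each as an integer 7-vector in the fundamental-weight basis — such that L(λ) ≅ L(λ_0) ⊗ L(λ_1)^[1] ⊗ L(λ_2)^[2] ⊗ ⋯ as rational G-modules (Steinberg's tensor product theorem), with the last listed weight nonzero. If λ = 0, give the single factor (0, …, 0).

((6, 4, 6, 4, 0, 9, 2), (6, 4, 2, 0, 5, 3, 7))

Converting to the ω-basis (c_i = row i of M dotted with v = (-79, 334, -76, 20, 28, 72, 281)):
  c_1 = 0*-79 + 0*334 + 0*-76 + 0*20 + 0*28 + 1*72 + 0*281 = 72
  c_2 = 14*-79 + 0*334 + -7*-76 + 3*20 + 0*28 + 0*72 + 2*281 = 48
  c_3 = 0*-79 + 0*334 + 0*-76 + 0*20 + 1*28 + 0*72 + 0*281 = 28
  c_4 = -8*-79 + 1*334 + 5*-76 + -1*20 + 0*28 + 0*72 + -2*281 = 4
  c_5 = 6*-79 + 0*334 + -3*-76 + 1*20 + 0*28 + 0*72 + 1*281 = 55
  c_6 = -2*-79 + 0*334 + 1*-76 + -2*20 + 0*28 + 0*72 + 0*281 = 42
  c_7 = -1*-79 + 0*334 + 0*-76 + 0*20 + 0*28 + 0*72 + 0*281 = 79
p = 11; digits c_i = Σ_j d_{ij}·11^j, 0 ≤ d_{ij} < 11:
  c_1 = 72 = 6·11^0 + 6·11^1
  c_2 = 48 = 4·11^0 + 4·11^1
  c_3 = 28 = 6·11^0 + 2·11^1
  c_4 = 4 = 4·11^0
  c_5 = 55 = 0·11^0 + 5·11^1
  c_6 = 42 = 9·11^0 + 3·11^1
  c_7 = 79 = 2·11^0 + 7·11^1
λ_0 = (6, 4, 6, 4, 0, 9, 2)
λ_1 = (6, 4, 2, 0, 5, 3, 7)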